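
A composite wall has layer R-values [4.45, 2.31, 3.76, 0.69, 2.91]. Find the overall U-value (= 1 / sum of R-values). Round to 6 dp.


R_total = 4.45 + 2.31 + 3.76 + 0.69 + 2.91 = 14.12
U = 1/14.12 = 0.070822

0.070822


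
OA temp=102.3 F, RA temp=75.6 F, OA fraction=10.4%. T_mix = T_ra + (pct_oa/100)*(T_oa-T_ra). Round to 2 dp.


T_mix = 75.6 + (10.4/100)*(102.3-75.6) = 78.38 F

78.38 F


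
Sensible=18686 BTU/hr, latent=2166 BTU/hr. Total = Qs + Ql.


Qt = 18686 + 2166 = 20852 BTU/hr

20852 BTU/hr


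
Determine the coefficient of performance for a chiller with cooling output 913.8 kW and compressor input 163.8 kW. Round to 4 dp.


COP = 913.8 / 163.8 = 5.5788

5.5788


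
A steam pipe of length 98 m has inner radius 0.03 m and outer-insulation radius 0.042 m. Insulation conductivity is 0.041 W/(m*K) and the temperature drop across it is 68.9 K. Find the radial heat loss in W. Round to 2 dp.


Q = 2*pi*0.041*98*68.9/ln(0.042/0.03) = 5169.63 W

5169.63 W


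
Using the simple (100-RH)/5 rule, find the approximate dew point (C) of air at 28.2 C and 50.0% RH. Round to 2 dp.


Td = 28.2 - (100-50.0)/5 = 18.20 C

18.20 C


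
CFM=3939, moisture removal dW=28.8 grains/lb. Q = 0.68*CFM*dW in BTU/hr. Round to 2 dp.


Q = 0.68 * 3939 * 28.8 = 77141.38 BTU/hr

77141.38 BTU/hr


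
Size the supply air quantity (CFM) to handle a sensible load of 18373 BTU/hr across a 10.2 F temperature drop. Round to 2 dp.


CFM = 18373 / (1.08 * 10.2) = 1667.85

1667.85 CFM


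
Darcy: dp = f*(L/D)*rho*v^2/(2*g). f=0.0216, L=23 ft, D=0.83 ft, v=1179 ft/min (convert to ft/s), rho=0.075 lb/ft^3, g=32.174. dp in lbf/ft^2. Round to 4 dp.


v_fps = 1179/60 = 19.65 ft/s
dp = 0.0216*(23/0.83)*0.075*19.65^2/(2*32.174) = 0.2694 lbf/ft^2

0.2694 lbf/ft^2


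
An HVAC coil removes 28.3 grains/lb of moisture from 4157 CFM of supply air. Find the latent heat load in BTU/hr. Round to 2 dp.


Q = 0.68 * 4157 * 28.3 = 79997.31 BTU/hr

79997.31 BTU/hr


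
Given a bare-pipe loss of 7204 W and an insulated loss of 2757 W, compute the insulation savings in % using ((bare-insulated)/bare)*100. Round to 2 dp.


Savings = ((7204-2757)/7204)*100 = 61.73 %

61.73 %


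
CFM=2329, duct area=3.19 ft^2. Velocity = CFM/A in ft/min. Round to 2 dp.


V = 2329 / 3.19 = 730.09 ft/min

730.09 ft/min


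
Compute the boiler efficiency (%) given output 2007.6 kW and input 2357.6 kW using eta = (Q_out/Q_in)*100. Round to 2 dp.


eta = (2007.6/2357.6)*100 = 85.15 %

85.15 %


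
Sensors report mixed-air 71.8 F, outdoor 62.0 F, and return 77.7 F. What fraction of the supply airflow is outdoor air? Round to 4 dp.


frac = (71.8 - 77.7) / (62.0 - 77.7) = 0.3758

0.3758


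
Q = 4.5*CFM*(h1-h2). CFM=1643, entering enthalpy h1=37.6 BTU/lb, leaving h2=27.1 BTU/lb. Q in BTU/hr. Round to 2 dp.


Q = 4.5 * 1643 * (37.6 - 27.1) = 77631.75 BTU/hr

77631.75 BTU/hr


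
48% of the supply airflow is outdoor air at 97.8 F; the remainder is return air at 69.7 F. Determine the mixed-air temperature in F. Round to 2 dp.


T_mix = 0.48*97.8 + 0.52*69.7 = 83.19 F

83.19 F


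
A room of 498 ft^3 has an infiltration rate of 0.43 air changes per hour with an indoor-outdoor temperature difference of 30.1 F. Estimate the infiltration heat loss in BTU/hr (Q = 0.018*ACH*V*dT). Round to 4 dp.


Q = 0.018 * 0.43 * 498 * 30.1 = 116.0211 BTU/hr

116.0211 BTU/hr


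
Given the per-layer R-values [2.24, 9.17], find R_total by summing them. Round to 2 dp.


R_total = 2.24 + 9.17 = 11.41

11.41


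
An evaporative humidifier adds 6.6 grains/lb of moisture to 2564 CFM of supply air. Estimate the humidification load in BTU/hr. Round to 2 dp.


Q = 0.68 * 2564 * 6.6 = 11507.23 BTU/hr

11507.23 BTU/hr


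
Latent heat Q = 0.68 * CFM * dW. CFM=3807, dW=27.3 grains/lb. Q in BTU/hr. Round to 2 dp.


Q = 0.68 * 3807 * 27.3 = 70673.15 BTU/hr

70673.15 BTU/hr


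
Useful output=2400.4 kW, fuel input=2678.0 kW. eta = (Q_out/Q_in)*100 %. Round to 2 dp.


eta = (2400.4/2678.0)*100 = 89.63 %

89.63 %


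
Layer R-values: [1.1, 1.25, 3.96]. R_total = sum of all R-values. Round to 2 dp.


R_total = 1.1 + 1.25 + 3.96 = 6.31

6.31


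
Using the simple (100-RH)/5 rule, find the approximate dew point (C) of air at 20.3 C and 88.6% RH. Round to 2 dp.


Td = 20.3 - (100-88.6)/5 = 18.02 C

18.02 C


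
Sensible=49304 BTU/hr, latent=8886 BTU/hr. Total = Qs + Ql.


Qt = 49304 + 8886 = 58190 BTU/hr

58190 BTU/hr


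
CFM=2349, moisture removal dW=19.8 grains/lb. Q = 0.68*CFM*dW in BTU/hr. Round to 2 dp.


Q = 0.68 * 2349 * 19.8 = 31626.94 BTU/hr

31626.94 BTU/hr


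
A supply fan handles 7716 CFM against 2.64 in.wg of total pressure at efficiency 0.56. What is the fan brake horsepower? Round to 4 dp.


BHP = 7716 * 2.64 / (6356 * 0.56) = 5.7230 hp

5.7230 hp


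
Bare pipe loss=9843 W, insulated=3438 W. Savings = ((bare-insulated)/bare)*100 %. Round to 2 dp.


Savings = ((9843-3438)/9843)*100 = 65.07 %

65.07 %


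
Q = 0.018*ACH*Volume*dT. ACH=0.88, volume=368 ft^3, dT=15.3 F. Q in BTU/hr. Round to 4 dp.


Q = 0.018 * 0.88 * 368 * 15.3 = 89.1855 BTU/hr

89.1855 BTU/hr


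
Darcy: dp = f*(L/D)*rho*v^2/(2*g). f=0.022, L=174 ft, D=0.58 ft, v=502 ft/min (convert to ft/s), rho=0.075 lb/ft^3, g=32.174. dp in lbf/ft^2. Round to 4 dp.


v_fps = 502/60 = 8.3667 ft/s
dp = 0.022*(174/0.58)*0.075*8.3667^2/(2*32.174) = 0.5385 lbf/ft^2

0.5385 lbf/ft^2


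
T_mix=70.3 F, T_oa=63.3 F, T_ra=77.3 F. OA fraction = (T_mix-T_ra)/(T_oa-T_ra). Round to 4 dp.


frac = (70.3 - 77.3) / (63.3 - 77.3) = 0.5000

0.5000


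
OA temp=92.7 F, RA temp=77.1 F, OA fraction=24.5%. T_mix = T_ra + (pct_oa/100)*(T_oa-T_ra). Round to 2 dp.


T_mix = 77.1 + (24.5/100)*(92.7-77.1) = 80.92 F

80.92 F


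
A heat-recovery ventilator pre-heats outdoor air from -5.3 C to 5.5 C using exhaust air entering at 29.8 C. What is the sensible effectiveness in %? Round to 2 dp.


eff = (5.5-(-5.3))/(29.8-(-5.3))*100 = 30.77 %

30.77 %


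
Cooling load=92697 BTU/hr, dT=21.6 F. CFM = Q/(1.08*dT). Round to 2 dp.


CFM = 92697 / (1.08 * 21.6) = 3973.64

3973.64 CFM


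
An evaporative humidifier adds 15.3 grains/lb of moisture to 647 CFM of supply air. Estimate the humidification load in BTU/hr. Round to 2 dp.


Q = 0.68 * 647 * 15.3 = 6731.39 BTU/hr

6731.39 BTU/hr


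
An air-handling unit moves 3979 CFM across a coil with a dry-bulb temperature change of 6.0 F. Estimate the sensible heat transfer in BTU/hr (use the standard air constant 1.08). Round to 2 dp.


Q = 1.08 * 3979 * 6.0 = 25783.92 BTU/hr

25783.92 BTU/hr


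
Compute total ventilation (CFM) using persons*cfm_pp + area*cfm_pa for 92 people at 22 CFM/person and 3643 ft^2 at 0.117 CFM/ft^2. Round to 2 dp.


Total = 92*22 + 3643*0.117 = 2450.23 CFM

2450.23 CFM


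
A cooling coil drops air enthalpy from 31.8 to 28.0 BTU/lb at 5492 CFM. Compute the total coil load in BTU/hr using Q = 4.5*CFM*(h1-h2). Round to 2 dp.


Q = 4.5 * 5492 * (31.8 - 28.0) = 93913.20 BTU/hr

93913.20 BTU/hr


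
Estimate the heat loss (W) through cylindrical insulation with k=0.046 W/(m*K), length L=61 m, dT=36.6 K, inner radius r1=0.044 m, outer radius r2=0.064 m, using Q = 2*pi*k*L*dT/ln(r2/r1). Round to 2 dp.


Q = 2*pi*0.046*61*36.6/ln(0.064/0.044) = 1722.16 W

1722.16 W


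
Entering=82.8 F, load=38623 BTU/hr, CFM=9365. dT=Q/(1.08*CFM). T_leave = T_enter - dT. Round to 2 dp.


dT = 38623/(1.08*9365) = 3.8187
T_leave = 82.8 - 3.8187 = 78.98 F

78.98 F


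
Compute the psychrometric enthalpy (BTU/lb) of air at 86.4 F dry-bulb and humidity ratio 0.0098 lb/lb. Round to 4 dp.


h = 0.24*86.4 + 0.0098*(1061+0.444*86.4) = 31.5097 BTU/lb

31.5097 BTU/lb


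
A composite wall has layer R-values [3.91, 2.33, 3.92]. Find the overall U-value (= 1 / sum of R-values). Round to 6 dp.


R_total = 3.91 + 2.33 + 3.92 = 10.16
U = 1/10.16 = 0.098425

0.098425


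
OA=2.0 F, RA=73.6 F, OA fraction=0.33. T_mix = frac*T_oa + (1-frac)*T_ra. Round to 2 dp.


T_mix = 0.33*2.0 + 0.67*73.6 = 49.97 F

49.97 F


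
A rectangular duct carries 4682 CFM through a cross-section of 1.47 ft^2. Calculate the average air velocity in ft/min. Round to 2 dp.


V = 4682 / 1.47 = 3185.03 ft/min

3185.03 ft/min


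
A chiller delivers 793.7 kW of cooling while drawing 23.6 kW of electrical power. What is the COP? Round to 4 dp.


COP = 793.7 / 23.6 = 33.6314

33.6314


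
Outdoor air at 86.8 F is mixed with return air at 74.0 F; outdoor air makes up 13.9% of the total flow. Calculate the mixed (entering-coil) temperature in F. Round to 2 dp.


T_mix = 74.0 + (13.9/100)*(86.8-74.0) = 75.78 F

75.78 F


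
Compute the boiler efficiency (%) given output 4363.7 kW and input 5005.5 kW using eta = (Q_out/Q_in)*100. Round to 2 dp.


eta = (4363.7/5005.5)*100 = 87.18 %

87.18 %


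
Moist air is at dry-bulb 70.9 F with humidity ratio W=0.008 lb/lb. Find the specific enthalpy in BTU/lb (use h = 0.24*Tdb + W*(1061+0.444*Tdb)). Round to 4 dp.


h = 0.24*70.9 + 0.008*(1061+0.444*70.9) = 25.7558 BTU/lb

25.7558 BTU/lb


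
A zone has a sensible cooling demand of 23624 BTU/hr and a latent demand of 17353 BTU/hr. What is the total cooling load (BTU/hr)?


Qt = 23624 + 17353 = 40977 BTU/hr

40977 BTU/hr


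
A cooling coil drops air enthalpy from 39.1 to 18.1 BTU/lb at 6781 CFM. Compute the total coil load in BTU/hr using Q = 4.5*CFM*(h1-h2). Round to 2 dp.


Q = 4.5 * 6781 * (39.1 - 18.1) = 640804.50 BTU/hr

640804.50 BTU/hr


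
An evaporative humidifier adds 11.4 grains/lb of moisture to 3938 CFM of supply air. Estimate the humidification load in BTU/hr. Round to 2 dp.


Q = 0.68 * 3938 * 11.4 = 30527.38 BTU/hr

30527.38 BTU/hr


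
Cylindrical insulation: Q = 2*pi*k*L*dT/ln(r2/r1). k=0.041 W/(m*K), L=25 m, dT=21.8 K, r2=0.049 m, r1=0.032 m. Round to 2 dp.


Q = 2*pi*0.041*25*21.8/ln(0.049/0.032) = 329.51 W

329.51 W


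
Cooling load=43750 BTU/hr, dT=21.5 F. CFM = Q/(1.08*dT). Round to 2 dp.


CFM = 43750 / (1.08 * 21.5) = 1884.15

1884.15 CFM


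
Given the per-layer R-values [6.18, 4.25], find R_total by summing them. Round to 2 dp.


R_total = 6.18 + 4.25 = 10.43

10.43


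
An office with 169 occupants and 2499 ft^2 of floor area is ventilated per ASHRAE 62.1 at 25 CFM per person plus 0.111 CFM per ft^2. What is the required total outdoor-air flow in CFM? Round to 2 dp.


Total = 169*25 + 2499*0.111 = 4502.39 CFM

4502.39 CFM


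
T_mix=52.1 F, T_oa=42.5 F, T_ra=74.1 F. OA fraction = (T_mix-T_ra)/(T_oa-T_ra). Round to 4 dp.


frac = (52.1 - 74.1) / (42.5 - 74.1) = 0.6962

0.6962


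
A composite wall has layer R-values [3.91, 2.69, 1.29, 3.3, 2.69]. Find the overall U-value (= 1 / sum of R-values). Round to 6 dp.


R_total = 3.91 + 2.69 + 1.29 + 3.3 + 2.69 = 13.88
U = 1/13.88 = 0.072046

0.072046


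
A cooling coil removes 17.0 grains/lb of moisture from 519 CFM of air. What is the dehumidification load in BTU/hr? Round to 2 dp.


Q = 0.68 * 519 * 17.0 = 5999.64 BTU/hr

5999.64 BTU/hr


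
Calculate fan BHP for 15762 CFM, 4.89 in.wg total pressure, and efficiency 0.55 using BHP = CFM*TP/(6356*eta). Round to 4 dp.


BHP = 15762 * 4.89 / (6356 * 0.55) = 22.0482 hp

22.0482 hp


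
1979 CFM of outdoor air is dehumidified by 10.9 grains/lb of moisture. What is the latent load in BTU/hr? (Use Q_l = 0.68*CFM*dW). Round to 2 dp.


Q = 0.68 * 1979 * 10.9 = 14668.35 BTU/hr

14668.35 BTU/hr


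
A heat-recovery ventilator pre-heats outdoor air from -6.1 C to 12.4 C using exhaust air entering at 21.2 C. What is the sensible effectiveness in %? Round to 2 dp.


eff = (12.4-(-6.1))/(21.2-(-6.1))*100 = 67.77 %

67.77 %


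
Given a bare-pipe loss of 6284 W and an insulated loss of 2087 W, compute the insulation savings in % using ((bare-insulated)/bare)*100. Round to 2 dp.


Savings = ((6284-2087)/6284)*100 = 66.79 %

66.79 %


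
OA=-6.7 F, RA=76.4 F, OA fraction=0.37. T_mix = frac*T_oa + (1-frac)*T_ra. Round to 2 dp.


T_mix = 0.37*(-6.7) + 0.63*76.4 = 45.65 F

45.65 F


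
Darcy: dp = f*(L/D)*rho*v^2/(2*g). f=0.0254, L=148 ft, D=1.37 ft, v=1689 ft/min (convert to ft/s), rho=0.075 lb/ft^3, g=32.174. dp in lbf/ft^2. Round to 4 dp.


v_fps = 1689/60 = 28.15 ft/s
dp = 0.0254*(148/1.37)*0.075*28.15^2/(2*32.174) = 2.5343 lbf/ft^2

2.5343 lbf/ft^2


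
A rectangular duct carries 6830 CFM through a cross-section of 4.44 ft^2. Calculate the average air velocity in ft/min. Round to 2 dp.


V = 6830 / 4.44 = 1538.29 ft/min

1538.29 ft/min


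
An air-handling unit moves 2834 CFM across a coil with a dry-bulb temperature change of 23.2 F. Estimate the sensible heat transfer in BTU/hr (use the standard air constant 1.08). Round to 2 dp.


Q = 1.08 * 2834 * 23.2 = 71008.70 BTU/hr

71008.70 BTU/hr


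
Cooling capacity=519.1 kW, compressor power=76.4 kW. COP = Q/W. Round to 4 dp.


COP = 519.1 / 76.4 = 6.7945

6.7945


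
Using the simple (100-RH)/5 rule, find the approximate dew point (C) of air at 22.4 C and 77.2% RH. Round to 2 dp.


Td = 22.4 - (100-77.2)/5 = 17.84 C

17.84 C


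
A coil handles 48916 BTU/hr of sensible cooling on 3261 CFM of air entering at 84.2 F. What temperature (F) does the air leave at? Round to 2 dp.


dT = 48916/(1.08*3261) = 13.8892
T_leave = 84.2 - 13.8892 = 70.31 F

70.31 F


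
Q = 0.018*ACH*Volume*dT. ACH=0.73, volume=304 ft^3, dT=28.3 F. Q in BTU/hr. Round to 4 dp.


Q = 0.018 * 0.73 * 304 * 28.3 = 113.0460 BTU/hr

113.0460 BTU/hr


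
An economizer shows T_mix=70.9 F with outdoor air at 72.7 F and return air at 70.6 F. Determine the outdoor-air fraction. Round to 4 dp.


frac = (70.9 - 70.6) / (72.7 - 70.6) = 0.1429

0.1429


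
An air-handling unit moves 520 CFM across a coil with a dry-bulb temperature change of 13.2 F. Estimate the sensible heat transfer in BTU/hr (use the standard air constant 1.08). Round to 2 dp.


Q = 1.08 * 520 * 13.2 = 7413.12 BTU/hr

7413.12 BTU/hr


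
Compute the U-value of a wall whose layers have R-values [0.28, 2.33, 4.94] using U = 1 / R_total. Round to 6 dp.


R_total = 0.28 + 2.33 + 4.94 = 7.55
U = 1/7.55 = 0.132450

0.132450


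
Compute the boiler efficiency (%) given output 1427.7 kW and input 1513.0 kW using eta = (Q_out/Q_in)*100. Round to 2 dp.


eta = (1427.7/1513.0)*100 = 94.36 %

94.36 %


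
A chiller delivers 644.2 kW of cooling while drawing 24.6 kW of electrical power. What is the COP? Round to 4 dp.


COP = 644.2 / 24.6 = 26.1870

26.1870


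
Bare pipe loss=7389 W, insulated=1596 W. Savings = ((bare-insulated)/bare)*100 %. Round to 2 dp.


Savings = ((7389-1596)/7389)*100 = 78.40 %

78.40 %


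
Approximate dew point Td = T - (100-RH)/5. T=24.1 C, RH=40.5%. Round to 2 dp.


Td = 24.1 - (100-40.5)/5 = 12.20 C

12.20 C


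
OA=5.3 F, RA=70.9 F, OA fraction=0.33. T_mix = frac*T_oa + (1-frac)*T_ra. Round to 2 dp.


T_mix = 0.33*5.3 + 0.67*70.9 = 49.25 F

49.25 F


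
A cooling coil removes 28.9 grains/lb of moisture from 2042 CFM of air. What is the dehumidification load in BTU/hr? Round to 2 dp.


Q = 0.68 * 2042 * 28.9 = 40129.38 BTU/hr

40129.38 BTU/hr


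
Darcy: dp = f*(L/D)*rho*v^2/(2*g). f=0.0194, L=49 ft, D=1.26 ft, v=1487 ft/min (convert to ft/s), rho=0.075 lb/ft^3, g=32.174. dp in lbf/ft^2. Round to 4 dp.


v_fps = 1487/60 = 24.7833 ft/s
dp = 0.0194*(49/1.26)*0.075*24.7833^2/(2*32.174) = 0.5401 lbf/ft^2

0.5401 lbf/ft^2


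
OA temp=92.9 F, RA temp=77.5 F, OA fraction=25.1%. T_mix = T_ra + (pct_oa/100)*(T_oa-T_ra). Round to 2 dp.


T_mix = 77.5 + (25.1/100)*(92.9-77.5) = 81.37 F

81.37 F


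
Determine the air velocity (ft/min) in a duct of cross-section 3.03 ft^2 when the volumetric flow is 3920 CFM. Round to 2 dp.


V = 3920 / 3.03 = 1293.73 ft/min

1293.73 ft/min


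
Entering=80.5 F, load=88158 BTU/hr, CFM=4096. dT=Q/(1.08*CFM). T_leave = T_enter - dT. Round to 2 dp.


dT = 88158/(1.08*4096) = 19.9287
T_leave = 80.5 - 19.9287 = 60.57 F

60.57 F


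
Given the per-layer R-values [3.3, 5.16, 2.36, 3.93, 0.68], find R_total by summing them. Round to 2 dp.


R_total = 3.3 + 5.16 + 2.36 + 3.93 + 0.68 = 15.43

15.43


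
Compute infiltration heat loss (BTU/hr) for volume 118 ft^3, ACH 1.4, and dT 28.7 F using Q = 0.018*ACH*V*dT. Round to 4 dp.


Q = 0.018 * 1.4 * 118 * 28.7 = 85.3423 BTU/hr

85.3423 BTU/hr


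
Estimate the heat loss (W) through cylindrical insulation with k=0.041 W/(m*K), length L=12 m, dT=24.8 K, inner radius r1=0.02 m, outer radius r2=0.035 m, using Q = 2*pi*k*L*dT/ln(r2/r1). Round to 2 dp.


Q = 2*pi*0.041*12*24.8/ln(0.035/0.02) = 137.00 W

137.00 W


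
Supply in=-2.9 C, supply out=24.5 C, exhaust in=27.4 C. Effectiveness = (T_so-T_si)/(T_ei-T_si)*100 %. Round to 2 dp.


eff = (24.5-(-2.9))/(27.4-(-2.9))*100 = 90.43 %

90.43 %


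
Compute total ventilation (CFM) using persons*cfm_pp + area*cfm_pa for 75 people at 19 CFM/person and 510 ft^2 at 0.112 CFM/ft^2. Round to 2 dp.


Total = 75*19 + 510*0.112 = 1482.12 CFM

1482.12 CFM


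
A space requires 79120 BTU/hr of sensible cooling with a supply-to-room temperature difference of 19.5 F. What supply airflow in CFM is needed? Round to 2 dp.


CFM = 79120 / (1.08 * 19.5) = 3756.89

3756.89 CFM


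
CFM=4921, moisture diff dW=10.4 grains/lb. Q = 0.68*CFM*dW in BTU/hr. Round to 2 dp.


Q = 0.68 * 4921 * 10.4 = 34801.31 BTU/hr

34801.31 BTU/hr


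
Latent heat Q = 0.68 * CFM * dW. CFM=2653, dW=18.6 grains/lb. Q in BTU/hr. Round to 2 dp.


Q = 0.68 * 2653 * 18.6 = 33555.14 BTU/hr

33555.14 BTU/hr


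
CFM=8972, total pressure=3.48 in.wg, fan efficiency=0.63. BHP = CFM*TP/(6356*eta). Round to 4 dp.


BHP = 8972 * 3.48 / (6356 * 0.63) = 7.7973 hp

7.7973 hp


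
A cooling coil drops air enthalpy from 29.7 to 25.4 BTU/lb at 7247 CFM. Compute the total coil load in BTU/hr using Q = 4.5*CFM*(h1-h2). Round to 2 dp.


Q = 4.5 * 7247 * (29.7 - 25.4) = 140229.45 BTU/hr

140229.45 BTU/hr


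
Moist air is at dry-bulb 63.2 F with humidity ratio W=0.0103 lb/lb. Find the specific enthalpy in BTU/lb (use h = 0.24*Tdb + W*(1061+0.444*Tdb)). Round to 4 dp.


h = 0.24*63.2 + 0.0103*(1061+0.444*63.2) = 26.3853 BTU/lb

26.3853 BTU/lb


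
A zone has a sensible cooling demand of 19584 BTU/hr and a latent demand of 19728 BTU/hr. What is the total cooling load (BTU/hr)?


Qt = 19584 + 19728 = 39312 BTU/hr

39312 BTU/hr


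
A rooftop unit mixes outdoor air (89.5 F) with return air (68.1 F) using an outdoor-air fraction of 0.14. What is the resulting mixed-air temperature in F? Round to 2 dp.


T_mix = 0.14*89.5 + 0.86*68.1 = 71.10 F

71.10 F


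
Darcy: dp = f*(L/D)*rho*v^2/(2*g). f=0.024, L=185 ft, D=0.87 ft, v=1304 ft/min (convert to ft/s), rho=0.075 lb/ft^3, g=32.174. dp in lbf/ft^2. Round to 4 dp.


v_fps = 1304/60 = 21.7333 ft/s
dp = 0.024*(185/0.87)*0.075*21.7333^2/(2*32.174) = 2.8096 lbf/ft^2

2.8096 lbf/ft^2


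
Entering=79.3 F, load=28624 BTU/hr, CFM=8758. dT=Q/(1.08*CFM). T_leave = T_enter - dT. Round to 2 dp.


dT = 28624/(1.08*8758) = 3.0262
T_leave = 79.3 - 3.0262 = 76.27 F

76.27 F


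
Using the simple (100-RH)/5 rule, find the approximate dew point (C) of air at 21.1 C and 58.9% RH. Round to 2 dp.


Td = 21.1 - (100-58.9)/5 = 12.88 C

12.88 C


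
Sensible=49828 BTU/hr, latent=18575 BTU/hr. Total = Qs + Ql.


Qt = 49828 + 18575 = 68403 BTU/hr

68403 BTU/hr


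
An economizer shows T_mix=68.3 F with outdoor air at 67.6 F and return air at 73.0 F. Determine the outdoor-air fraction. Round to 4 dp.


frac = (68.3 - 73.0) / (67.6 - 73.0) = 0.8704

0.8704


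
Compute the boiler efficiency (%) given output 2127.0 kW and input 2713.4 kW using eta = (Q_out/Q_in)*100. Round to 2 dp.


eta = (2127.0/2713.4)*100 = 78.39 %

78.39 %


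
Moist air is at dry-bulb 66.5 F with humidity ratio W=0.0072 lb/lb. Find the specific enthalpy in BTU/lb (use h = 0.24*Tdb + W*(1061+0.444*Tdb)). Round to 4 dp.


h = 0.24*66.5 + 0.0072*(1061+0.444*66.5) = 23.8118 BTU/lb

23.8118 BTU/lb


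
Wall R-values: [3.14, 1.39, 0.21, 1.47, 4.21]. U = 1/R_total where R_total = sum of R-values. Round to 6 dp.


R_total = 3.14 + 1.39 + 0.21 + 1.47 + 4.21 = 10.42
U = 1/10.42 = 0.095969

0.095969


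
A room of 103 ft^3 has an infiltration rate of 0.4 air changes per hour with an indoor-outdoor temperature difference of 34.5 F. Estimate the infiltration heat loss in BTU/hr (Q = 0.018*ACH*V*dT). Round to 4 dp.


Q = 0.018 * 0.4 * 103 * 34.5 = 25.5852 BTU/hr

25.5852 BTU/hr


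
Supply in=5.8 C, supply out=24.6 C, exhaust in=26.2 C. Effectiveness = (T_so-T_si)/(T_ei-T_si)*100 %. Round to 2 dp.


eff = (24.6-5.8)/(26.2-5.8)*100 = 92.16 %

92.16 %


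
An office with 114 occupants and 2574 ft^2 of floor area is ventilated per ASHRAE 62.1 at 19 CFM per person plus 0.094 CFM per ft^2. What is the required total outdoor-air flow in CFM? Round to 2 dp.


Total = 114*19 + 2574*0.094 = 2407.96 CFM

2407.96 CFM


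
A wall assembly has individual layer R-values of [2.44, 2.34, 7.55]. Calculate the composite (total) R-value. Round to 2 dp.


R_total = 2.44 + 2.34 + 7.55 = 12.33

12.33


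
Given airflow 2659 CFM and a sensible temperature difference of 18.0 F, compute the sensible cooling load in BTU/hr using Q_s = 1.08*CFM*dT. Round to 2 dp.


Q = 1.08 * 2659 * 18.0 = 51690.96 BTU/hr

51690.96 BTU/hr


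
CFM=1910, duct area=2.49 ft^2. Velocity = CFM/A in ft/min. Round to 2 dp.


V = 1910 / 2.49 = 767.07 ft/min

767.07 ft/min


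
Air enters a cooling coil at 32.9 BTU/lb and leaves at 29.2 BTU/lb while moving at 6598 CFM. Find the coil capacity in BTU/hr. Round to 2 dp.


Q = 4.5 * 6598 * (32.9 - 29.2) = 109856.70 BTU/hr

109856.70 BTU/hr


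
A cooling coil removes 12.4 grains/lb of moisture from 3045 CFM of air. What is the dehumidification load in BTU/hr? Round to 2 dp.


Q = 0.68 * 3045 * 12.4 = 25675.44 BTU/hr

25675.44 BTU/hr


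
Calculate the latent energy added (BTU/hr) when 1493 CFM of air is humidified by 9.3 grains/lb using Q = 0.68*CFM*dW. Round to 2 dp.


Q = 0.68 * 1493 * 9.3 = 9441.73 BTU/hr

9441.73 BTU/hr


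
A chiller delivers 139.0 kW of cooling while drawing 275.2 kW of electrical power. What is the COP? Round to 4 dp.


COP = 139.0 / 275.2 = 0.5051

0.5051


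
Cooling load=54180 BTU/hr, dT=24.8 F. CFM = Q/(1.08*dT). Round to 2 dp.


CFM = 54180 / (1.08 * 24.8) = 2022.85

2022.85 CFM


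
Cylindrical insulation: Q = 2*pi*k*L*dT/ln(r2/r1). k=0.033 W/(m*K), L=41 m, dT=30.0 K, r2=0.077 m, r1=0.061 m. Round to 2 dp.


Q = 2*pi*0.033*41*30.0/ln(0.077/0.061) = 1094.89 W

1094.89 W


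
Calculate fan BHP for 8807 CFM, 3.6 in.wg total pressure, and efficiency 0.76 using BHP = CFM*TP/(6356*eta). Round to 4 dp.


BHP = 8807 * 3.6 / (6356 * 0.76) = 6.5635 hp

6.5635 hp


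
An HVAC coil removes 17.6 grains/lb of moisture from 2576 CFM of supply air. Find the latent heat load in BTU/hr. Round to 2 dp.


Q = 0.68 * 2576 * 17.6 = 30829.57 BTU/hr

30829.57 BTU/hr


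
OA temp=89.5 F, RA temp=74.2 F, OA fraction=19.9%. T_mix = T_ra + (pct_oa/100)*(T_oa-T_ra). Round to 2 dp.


T_mix = 74.2 + (19.9/100)*(89.5-74.2) = 77.24 F

77.24 F


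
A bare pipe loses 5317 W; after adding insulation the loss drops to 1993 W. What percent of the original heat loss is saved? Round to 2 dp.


Savings = ((5317-1993)/5317)*100 = 62.52 %

62.52 %


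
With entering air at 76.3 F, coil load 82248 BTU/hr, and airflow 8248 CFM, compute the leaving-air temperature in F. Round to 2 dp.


dT = 82248/(1.08*8248) = 9.2332
T_leave = 76.3 - 9.2332 = 67.07 F

67.07 F


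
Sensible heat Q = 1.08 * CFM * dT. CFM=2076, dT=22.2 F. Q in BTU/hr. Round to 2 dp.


Q = 1.08 * 2076 * 22.2 = 49774.18 BTU/hr

49774.18 BTU/hr


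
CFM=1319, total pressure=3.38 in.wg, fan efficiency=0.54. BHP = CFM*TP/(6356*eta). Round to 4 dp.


BHP = 1319 * 3.38 / (6356 * 0.54) = 1.2989 hp

1.2989 hp


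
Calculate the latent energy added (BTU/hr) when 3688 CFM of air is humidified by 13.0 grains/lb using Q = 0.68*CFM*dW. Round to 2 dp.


Q = 0.68 * 3688 * 13.0 = 32601.92 BTU/hr

32601.92 BTU/hr


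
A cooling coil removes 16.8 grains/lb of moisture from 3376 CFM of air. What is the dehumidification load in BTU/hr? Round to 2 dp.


Q = 0.68 * 3376 * 16.8 = 38567.42 BTU/hr

38567.42 BTU/hr


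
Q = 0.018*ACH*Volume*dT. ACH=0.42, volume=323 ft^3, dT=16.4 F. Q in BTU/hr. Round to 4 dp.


Q = 0.018 * 0.42 * 323 * 16.4 = 40.0468 BTU/hr

40.0468 BTU/hr


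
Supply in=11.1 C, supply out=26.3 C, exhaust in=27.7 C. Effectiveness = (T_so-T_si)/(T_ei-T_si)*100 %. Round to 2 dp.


eff = (26.3-11.1)/(27.7-11.1)*100 = 91.57 %

91.57 %


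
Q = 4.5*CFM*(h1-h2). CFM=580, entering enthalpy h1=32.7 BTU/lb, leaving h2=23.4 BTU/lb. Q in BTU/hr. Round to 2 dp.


Q = 4.5 * 580 * (32.7 - 23.4) = 24273.00 BTU/hr

24273.00 BTU/hr


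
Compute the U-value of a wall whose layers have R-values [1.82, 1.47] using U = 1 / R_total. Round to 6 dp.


R_total = 1.82 + 1.47 = 3.29
U = 1/3.29 = 0.303951

0.303951


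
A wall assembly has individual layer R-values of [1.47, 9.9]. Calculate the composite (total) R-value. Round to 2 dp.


R_total = 1.47 + 9.9 = 11.37

11.37


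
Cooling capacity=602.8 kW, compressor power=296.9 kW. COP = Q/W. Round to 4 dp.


COP = 602.8 / 296.9 = 2.0303

2.0303


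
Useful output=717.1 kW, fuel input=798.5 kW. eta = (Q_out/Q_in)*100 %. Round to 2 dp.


eta = (717.1/798.5)*100 = 89.81 %

89.81 %


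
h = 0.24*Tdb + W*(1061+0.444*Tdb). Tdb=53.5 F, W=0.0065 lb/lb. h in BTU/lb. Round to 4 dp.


h = 0.24*53.5 + 0.0065*(1061+0.444*53.5) = 19.8909 BTU/lb

19.8909 BTU/lb


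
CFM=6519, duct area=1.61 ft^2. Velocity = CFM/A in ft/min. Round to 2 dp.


V = 6519 / 1.61 = 4049.07 ft/min

4049.07 ft/min


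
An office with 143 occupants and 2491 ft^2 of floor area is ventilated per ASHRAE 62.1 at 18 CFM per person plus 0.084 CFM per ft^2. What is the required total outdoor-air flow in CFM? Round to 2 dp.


Total = 143*18 + 2491*0.084 = 2783.24 CFM

2783.24 CFM


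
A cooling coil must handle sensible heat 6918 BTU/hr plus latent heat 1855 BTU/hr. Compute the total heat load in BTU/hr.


Qt = 6918 + 1855 = 8773 BTU/hr

8773 BTU/hr


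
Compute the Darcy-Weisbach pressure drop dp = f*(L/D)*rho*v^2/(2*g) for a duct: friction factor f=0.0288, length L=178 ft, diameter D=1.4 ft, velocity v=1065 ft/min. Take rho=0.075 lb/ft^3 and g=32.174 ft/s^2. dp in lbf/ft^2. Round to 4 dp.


v_fps = 1065/60 = 17.75 ft/s
dp = 0.0288*(178/1.4)*0.075*17.75^2/(2*32.174) = 1.3446 lbf/ft^2

1.3446 lbf/ft^2


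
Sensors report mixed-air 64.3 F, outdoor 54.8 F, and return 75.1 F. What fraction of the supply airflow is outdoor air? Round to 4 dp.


frac = (64.3 - 75.1) / (54.8 - 75.1) = 0.5320

0.5320


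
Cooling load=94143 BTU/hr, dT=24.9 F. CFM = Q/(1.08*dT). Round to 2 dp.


CFM = 94143 / (1.08 * 24.9) = 3500.78

3500.78 CFM


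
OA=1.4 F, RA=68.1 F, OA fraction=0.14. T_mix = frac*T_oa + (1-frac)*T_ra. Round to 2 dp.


T_mix = 0.14*1.4 + 0.86*68.1 = 58.76 F

58.76 F


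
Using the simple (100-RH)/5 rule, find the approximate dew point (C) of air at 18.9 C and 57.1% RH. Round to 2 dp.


Td = 18.9 - (100-57.1)/5 = 10.32 C

10.32 C


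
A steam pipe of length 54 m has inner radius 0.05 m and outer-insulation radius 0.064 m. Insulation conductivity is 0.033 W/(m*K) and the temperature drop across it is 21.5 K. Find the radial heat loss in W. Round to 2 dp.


Q = 2*pi*0.033*54*21.5/ln(0.064/0.05) = 975.16 W

975.16 W


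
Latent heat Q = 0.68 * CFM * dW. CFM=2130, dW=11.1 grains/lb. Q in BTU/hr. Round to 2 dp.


Q = 0.68 * 2130 * 11.1 = 16077.24 BTU/hr

16077.24 BTU/hr


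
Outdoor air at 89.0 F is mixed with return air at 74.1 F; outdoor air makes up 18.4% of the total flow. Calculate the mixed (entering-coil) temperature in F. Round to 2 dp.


T_mix = 74.1 + (18.4/100)*(89.0-74.1) = 76.84 F

76.84 F


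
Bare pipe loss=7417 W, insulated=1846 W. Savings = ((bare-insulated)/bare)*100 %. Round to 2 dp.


Savings = ((7417-1846)/7417)*100 = 75.11 %

75.11 %


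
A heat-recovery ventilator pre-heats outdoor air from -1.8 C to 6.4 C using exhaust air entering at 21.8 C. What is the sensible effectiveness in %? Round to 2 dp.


eff = (6.4-(-1.8))/(21.8-(-1.8))*100 = 34.75 %

34.75 %


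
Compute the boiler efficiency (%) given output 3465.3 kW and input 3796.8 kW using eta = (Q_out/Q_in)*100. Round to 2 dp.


eta = (3465.3/3796.8)*100 = 91.27 %

91.27 %


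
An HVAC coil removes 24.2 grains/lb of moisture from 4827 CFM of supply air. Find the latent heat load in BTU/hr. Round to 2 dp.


Q = 0.68 * 4827 * 24.2 = 79433.11 BTU/hr

79433.11 BTU/hr


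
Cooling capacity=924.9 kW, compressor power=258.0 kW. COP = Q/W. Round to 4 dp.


COP = 924.9 / 258.0 = 3.5849

3.5849


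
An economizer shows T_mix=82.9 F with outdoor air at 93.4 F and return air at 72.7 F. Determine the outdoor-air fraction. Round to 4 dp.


frac = (82.9 - 72.7) / (93.4 - 72.7) = 0.4928

0.4928


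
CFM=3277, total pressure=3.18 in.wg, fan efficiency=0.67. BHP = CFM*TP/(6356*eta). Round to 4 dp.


BHP = 3277 * 3.18 / (6356 * 0.67) = 2.4471 hp

2.4471 hp


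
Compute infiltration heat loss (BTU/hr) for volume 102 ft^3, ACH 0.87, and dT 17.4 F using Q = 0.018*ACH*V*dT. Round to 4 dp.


Q = 0.018 * 0.87 * 102 * 17.4 = 27.7934 BTU/hr

27.7934 BTU/hr


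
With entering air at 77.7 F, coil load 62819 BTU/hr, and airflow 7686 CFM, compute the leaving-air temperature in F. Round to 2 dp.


dT = 62819/(1.08*7686) = 7.5678
T_leave = 77.7 - 7.5678 = 70.13 F

70.13 F


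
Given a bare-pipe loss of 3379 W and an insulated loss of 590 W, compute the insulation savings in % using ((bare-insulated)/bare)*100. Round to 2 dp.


Savings = ((3379-590)/3379)*100 = 82.54 %

82.54 %


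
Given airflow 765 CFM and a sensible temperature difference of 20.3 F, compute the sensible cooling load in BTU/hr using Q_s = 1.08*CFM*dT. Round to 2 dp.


Q = 1.08 * 765 * 20.3 = 16771.86 BTU/hr

16771.86 BTU/hr


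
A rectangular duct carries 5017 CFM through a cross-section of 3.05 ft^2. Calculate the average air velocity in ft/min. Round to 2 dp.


V = 5017 / 3.05 = 1644.92 ft/min

1644.92 ft/min


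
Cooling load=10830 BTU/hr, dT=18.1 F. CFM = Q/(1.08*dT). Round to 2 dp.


CFM = 10830 / (1.08 * 18.1) = 554.02

554.02 CFM


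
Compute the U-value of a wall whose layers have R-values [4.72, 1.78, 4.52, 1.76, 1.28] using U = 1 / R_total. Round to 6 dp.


R_total = 4.72 + 1.78 + 4.52 + 1.76 + 1.28 = 14.06
U = 1/14.06 = 0.071124

0.071124


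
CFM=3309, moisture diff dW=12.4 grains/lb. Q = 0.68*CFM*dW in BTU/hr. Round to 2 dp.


Q = 0.68 * 3309 * 12.4 = 27901.49 BTU/hr

27901.49 BTU/hr


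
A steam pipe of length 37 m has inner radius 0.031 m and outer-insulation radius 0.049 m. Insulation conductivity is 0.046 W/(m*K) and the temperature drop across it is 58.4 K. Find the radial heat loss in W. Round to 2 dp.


Q = 2*pi*0.046*37*58.4/ln(0.049/0.031) = 1364.10 W

1364.10 W


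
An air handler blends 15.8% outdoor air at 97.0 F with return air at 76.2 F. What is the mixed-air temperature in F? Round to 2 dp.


T_mix = 76.2 + (15.8/100)*(97.0-76.2) = 79.49 F

79.49 F


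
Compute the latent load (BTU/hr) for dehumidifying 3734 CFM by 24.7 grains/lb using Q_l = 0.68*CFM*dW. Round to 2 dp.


Q = 0.68 * 3734 * 24.7 = 62716.26 BTU/hr

62716.26 BTU/hr


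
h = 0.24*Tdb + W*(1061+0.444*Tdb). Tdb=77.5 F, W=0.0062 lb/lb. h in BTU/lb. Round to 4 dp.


h = 0.24*77.5 + 0.0062*(1061+0.444*77.5) = 25.3915 BTU/lb

25.3915 BTU/lb


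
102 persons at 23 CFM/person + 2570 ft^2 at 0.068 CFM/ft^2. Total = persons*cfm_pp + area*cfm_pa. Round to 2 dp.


Total = 102*23 + 2570*0.068 = 2520.76 CFM

2520.76 CFM


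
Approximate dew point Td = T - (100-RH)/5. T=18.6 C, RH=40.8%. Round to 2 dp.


Td = 18.6 - (100-40.8)/5 = 6.76 C

6.76 C


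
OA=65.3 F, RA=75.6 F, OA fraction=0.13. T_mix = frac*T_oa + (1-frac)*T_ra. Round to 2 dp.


T_mix = 0.13*65.3 + 0.87*75.6 = 74.26 F

74.26 F


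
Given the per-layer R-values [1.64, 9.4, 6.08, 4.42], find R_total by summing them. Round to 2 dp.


R_total = 1.64 + 9.4 + 6.08 + 4.42 = 21.54

21.54


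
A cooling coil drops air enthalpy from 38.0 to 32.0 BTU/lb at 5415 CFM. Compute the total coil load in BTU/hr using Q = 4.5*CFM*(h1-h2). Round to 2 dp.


Q = 4.5 * 5415 * (38.0 - 32.0) = 146205.00 BTU/hr

146205.00 BTU/hr


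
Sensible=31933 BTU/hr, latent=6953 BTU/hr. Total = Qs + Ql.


Qt = 31933 + 6953 = 38886 BTU/hr

38886 BTU/hr


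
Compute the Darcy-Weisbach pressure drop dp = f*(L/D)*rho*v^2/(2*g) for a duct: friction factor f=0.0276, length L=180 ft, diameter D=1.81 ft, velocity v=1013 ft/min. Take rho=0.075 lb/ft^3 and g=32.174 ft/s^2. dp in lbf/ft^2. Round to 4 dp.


v_fps = 1013/60 = 16.8833 ft/s
dp = 0.0276*(180/1.81)*0.075*16.8833^2/(2*32.174) = 0.9119 lbf/ft^2

0.9119 lbf/ft^2


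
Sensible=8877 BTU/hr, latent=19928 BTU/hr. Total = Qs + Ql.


Qt = 8877 + 19928 = 28805 BTU/hr

28805 BTU/hr


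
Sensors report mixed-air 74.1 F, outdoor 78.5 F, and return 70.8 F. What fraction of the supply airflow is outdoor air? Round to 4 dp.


frac = (74.1 - 70.8) / (78.5 - 70.8) = 0.4286

0.4286


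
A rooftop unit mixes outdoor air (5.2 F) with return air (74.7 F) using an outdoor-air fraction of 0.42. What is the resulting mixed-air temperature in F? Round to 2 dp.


T_mix = 0.42*5.2 + 0.58*74.7 = 45.51 F

45.51 F


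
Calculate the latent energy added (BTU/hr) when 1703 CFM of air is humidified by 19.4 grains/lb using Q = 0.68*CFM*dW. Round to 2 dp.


Q = 0.68 * 1703 * 19.4 = 22465.98 BTU/hr

22465.98 BTU/hr


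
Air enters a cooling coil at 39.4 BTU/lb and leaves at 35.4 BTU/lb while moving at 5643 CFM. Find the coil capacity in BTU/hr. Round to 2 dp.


Q = 4.5 * 5643 * (39.4 - 35.4) = 101574.00 BTU/hr

101574.00 BTU/hr


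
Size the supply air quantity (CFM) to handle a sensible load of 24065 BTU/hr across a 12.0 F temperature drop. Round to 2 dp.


CFM = 24065 / (1.08 * 12.0) = 1856.87

1856.87 CFM


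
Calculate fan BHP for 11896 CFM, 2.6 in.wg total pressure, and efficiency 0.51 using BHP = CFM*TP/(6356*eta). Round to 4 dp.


BHP = 11896 * 2.6 / (6356 * 0.51) = 9.5416 hp

9.5416 hp


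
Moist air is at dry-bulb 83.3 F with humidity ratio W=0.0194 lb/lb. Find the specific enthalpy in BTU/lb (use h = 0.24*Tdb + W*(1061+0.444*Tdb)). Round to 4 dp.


h = 0.24*83.3 + 0.0194*(1061+0.444*83.3) = 41.2929 BTU/lb

41.2929 BTU/lb


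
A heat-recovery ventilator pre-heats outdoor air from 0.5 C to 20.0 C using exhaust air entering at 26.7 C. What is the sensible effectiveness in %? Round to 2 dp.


eff = (20.0-0.5)/(26.7-0.5)*100 = 74.43 %

74.43 %


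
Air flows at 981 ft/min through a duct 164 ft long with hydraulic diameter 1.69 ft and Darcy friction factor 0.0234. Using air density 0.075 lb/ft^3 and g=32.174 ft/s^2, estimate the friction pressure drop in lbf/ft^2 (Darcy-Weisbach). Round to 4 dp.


v_fps = 981/60 = 16.35 ft/s
dp = 0.0234*(164/1.69)*0.075*16.35^2/(2*32.174) = 0.7075 lbf/ft^2

0.7075 lbf/ft^2


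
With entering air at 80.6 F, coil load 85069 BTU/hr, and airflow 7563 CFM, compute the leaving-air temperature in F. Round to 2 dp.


dT = 85069/(1.08*7563) = 10.4149
T_leave = 80.6 - 10.4149 = 70.19 F

70.19 F


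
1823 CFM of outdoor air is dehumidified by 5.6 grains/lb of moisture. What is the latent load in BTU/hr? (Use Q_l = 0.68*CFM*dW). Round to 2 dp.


Q = 0.68 * 1823 * 5.6 = 6941.98 BTU/hr

6941.98 BTU/hr


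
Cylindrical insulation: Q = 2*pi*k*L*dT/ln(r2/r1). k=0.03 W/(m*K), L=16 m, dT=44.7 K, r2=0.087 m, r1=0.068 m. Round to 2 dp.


Q = 2*pi*0.03*16*44.7/ln(0.087/0.068) = 547.13 W

547.13 W


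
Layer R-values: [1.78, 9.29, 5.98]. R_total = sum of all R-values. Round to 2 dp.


R_total = 1.78 + 9.29 + 5.98 = 17.05

17.05


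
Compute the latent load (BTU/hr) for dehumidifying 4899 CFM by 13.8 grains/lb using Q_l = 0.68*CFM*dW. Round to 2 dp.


Q = 0.68 * 4899 * 13.8 = 45972.22 BTU/hr

45972.22 BTU/hr


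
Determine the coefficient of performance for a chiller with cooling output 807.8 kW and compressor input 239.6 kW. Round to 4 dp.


COP = 807.8 / 239.6 = 3.3715

3.3715


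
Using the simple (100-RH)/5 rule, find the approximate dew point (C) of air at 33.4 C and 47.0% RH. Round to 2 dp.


Td = 33.4 - (100-47.0)/5 = 22.80 C

22.80 C


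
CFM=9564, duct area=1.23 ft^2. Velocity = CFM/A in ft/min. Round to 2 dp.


V = 9564 / 1.23 = 7775.61 ft/min

7775.61 ft/min


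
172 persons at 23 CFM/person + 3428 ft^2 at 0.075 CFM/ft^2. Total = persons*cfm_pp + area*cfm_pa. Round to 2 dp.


Total = 172*23 + 3428*0.075 = 4213.10 CFM

4213.10 CFM


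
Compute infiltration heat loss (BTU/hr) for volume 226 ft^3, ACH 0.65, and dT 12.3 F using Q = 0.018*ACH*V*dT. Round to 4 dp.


Q = 0.018 * 0.65 * 226 * 12.3 = 32.5237 BTU/hr

32.5237 BTU/hr


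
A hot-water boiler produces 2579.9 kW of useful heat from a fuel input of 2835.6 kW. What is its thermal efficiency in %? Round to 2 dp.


eta = (2579.9/2835.6)*100 = 90.98 %

90.98 %


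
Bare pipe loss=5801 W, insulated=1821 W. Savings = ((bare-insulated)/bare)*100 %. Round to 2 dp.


Savings = ((5801-1821)/5801)*100 = 68.61 %

68.61 %


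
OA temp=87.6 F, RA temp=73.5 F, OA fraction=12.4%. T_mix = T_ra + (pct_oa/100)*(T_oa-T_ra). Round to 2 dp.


T_mix = 73.5 + (12.4/100)*(87.6-73.5) = 75.25 F

75.25 F


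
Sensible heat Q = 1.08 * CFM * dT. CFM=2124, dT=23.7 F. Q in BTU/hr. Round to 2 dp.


Q = 1.08 * 2124 * 23.7 = 54365.90 BTU/hr

54365.90 BTU/hr


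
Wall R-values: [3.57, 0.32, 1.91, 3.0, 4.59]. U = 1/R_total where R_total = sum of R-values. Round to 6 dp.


R_total = 3.57 + 0.32 + 1.91 + 3.0 + 4.59 = 13.39
U = 1/13.39 = 0.074683

0.074683


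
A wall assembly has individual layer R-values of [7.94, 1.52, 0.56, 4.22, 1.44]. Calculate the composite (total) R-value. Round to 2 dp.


R_total = 7.94 + 1.52 + 0.56 + 4.22 + 1.44 = 15.68

15.68


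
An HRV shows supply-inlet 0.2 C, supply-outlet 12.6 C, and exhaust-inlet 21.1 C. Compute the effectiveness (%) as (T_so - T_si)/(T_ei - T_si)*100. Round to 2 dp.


eff = (12.6-0.2)/(21.1-0.2)*100 = 59.33 %

59.33 %


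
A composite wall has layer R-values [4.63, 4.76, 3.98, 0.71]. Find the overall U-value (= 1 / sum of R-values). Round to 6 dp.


R_total = 4.63 + 4.76 + 3.98 + 0.71 = 14.08
U = 1/14.08 = 0.071023

0.071023


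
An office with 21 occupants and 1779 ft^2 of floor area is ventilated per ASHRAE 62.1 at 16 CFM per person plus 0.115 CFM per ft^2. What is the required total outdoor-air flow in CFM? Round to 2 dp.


Total = 21*16 + 1779*0.115 = 540.59 CFM

540.59 CFM


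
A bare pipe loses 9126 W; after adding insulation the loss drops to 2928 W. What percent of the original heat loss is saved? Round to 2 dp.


Savings = ((9126-2928)/9126)*100 = 67.92 %

67.92 %


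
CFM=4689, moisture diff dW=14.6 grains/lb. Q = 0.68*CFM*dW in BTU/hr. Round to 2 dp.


Q = 0.68 * 4689 * 14.6 = 46552.39 BTU/hr

46552.39 BTU/hr


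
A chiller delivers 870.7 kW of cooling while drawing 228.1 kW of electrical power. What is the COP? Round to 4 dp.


COP = 870.7 / 228.1 = 3.8172

3.8172
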